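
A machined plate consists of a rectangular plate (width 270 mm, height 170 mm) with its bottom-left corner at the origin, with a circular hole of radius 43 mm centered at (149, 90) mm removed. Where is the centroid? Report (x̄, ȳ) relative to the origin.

plate: A = 270 × 170 = 45900.00, centroid at (135.00, 85.00).
hole: A = −π·43² = -5808.80, centroid at (149.00, 90.00).
ΣA = 40091.20 mm², ΣAx̄ = 5330988.08 mm³, ΣAȳ = 3378707.57 mm³.
x̄ = 5330988.08/40091.20 = 132.97 mm; ȳ = 3378707.57/40091.20 = 84.28 mm.

x̄ = 132.97 mm, ȳ = 84.28 mm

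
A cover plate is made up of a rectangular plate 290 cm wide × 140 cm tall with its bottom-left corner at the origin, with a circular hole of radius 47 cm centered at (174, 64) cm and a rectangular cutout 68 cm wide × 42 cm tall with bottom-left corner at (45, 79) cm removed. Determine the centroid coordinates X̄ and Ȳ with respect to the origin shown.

X̄ = 144.59 cm, Ȳ = 68.57 cm

plate: A = 290 × 140 = 40600.00, centroid at (145.00, 70.00).
hole 1: A = −π·47² = -6939.78, centroid at (174.00, 64.00).
hole 2: A = −(68 × 42) = -2856.00, centroid at (79.00, 100.00).
ΣA = 30804.22 cm²
ΣAX̄ = (40600.00)(145.00) + (-6939.78)(174.00) + (-2856.00)(79.00) = 4453854.60 cm³
ΣAȲ = (40600.00)(70.00) + (-6939.78)(64.00) + (-2856.00)(100.00) = 2112254.20 cm³
X̄ = 4453854.60 / 30804.22 = 144.59 cm
Ȳ = 2112254.20 / 30804.22 = 68.57 cm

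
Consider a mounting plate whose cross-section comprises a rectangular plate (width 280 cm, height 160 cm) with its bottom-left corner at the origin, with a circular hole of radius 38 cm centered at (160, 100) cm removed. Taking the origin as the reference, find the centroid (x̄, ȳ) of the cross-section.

x̄ = 137.75 cm, ȳ = 77.75 cm

plate: A = 280 × 160 = 44800.00, centroid at (140.00, 80.00).
hole: A = −π·38² = -4536.46, centroid at (160.00, 100.00).
ΣA = 40263.54 cm²
ΣAx̄ = (44800.00)(140.00) + (-4536.46)(160.00) = 5546166.43 cm³
ΣAȳ = (44800.00)(80.00) + (-4536.46)(100.00) = 3130354.02 cm³
x̄ = 5546166.43 / 40263.54 = 137.75 cm
ȳ = 3130354.02 / 40263.54 = 77.75 cm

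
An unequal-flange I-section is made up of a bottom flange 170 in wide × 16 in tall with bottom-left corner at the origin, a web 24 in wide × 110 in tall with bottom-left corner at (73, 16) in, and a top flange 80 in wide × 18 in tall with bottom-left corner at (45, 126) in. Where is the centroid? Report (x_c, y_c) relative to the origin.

x_c = 85.00 in, y_c = 59.35 in

Part | A | x̄ᵢ | ȳᵢ | A·x̄ᵢ | A·ȳᵢ
bottom flange | 2720.00 | 85.00 | 8.00 | 231200.00 | 21760.00
web | 2640.00 | 85.00 | 71.00 | 224400.00 | 187440.00
top flange | 1440.00 | 85.00 | 135.00 | 122400.00 | 194400.00
Σ | 6800.00 |  |  | 578000.00 | 403600.00
x_c = 578000.00 / 6800.00 = 85.00 in
y_c = 403600.00 / 6800.00 = 59.35 in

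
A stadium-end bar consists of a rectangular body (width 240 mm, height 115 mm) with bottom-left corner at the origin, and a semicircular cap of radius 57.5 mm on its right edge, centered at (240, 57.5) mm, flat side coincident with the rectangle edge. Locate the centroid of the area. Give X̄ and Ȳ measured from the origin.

Part | A | x̄ᵢ | ȳᵢ | A·x̄ᵢ | A·ȳᵢ
rectangular body | 27600.00 | 120.00 | 57.50 | 3312000.00 | 1587000.00
semicircular end | 5193.45 | 264.40 | 57.50 | 1373166.47 | 298623.11
Σ | 32793.45 |  |  | 4685166.47 | 1885623.11
X̄ = 4685166.47 / 32793.45 = 142.87 mm
Ȳ = 1885623.11 / 32793.45 = 57.50 mm

X̄ = 142.87 mm, Ȳ = 57.50 mm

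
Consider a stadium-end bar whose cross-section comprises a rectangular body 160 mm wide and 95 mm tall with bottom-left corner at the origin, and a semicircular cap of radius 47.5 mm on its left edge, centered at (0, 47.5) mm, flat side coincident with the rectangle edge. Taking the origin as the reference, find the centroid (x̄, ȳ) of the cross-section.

rectangular body: A = 160 × 95 = 15200.00, centroid at (80.00, 47.50).
semicircular end: A = ½π·47.5² = 3544.11, centroid at (-20.16, 47.50).
ΣA = 18744.11 mm²
ΣAx̄ = (15200.00)(80.00) + (3544.11)(-20.16) = 1144552.08 mm³
ΣAȳ = (15200.00)(47.50) + (3544.11)(47.50) = 890345.19 mm³
x̄ = 1144552.08 / 18744.11 = 61.06 mm
ȳ = 890345.19 / 18744.11 = 47.50 mm

x̄ = 61.06 mm, ȳ = 47.50 mm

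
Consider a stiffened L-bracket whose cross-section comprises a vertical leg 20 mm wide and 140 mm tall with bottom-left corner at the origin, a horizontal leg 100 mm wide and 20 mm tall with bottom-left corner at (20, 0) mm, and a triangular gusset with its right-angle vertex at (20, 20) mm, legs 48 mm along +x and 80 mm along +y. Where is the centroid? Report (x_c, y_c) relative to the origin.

x_c = 35.29 mm, y_c = 45.48 mm

vertical leg: A = 20 × 140 = 2800.00, centroid at (10.00, 70.00).
horizontal leg: A = 100 × 20 = 2000.00, centroid at (70.00, 10.00).
gusset: A = ½·48·80 = 1920.00, centroid at (36.00, 46.67).
ΣA = 6720.00 mm²
ΣAx_c = (2800.00)(10.00) + (2000.00)(70.00) + (1920.00)(36.00) = 237120.00 mm³
ΣAy_c = (2800.00)(70.00) + (2000.00)(10.00) + (1920.00)(46.67) = 305600.00 mm³
x_c = 237120.00 / 6720.00 = 35.29 mm
y_c = 305600.00 / 6720.00 = 45.48 mm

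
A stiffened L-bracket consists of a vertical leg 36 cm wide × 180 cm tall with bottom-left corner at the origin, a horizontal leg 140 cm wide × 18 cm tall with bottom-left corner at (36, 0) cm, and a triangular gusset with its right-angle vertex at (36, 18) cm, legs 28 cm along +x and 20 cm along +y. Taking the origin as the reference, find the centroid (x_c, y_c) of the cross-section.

x_c = 42.72 cm, y_c = 66.03 cm

vertical leg: A = 36 × 180 = 6480.00, centroid at (18.00, 90.00).
horizontal leg: A = 140 × 18 = 2520.00, centroid at (106.00, 9.00).
gusset: A = ½·28·20 = 280.00, centroid at (45.33, 24.67).
ΣA = 9280.00 cm²
ΣAx_c = (6480.00)(18.00) + (2520.00)(106.00) + (280.00)(45.33) = 396453.33 cm³
ΣAy_c = (6480.00)(90.00) + (2520.00)(9.00) + (280.00)(24.67) = 612786.67 cm³
x_c = 396453.33 / 9280.00 = 42.72 cm
y_c = 612786.67 / 9280.00 = 66.03 cm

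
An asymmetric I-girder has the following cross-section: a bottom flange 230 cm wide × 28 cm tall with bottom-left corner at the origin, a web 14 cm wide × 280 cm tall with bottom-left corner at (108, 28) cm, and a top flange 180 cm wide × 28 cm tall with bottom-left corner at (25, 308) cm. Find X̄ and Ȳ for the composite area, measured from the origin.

bottom flange: A = 230 × 28 = 6440.00, centroid at (115.00, 14.00).
web: A = 14 × 280 = 3920.00, centroid at (115.00, 168.00).
top flange: A = 180 × 28 = 5040.00, centroid at (115.00, 322.00).
ΣA = 15400.00 cm²
ΣAX̄ = (6440.00)(115.00) + (3920.00)(115.00) + (5040.00)(115.00) = 1771000.00 cm³
ΣAȲ = (6440.00)(14.00) + (3920.00)(168.00) + (5040.00)(322.00) = 2371600.00 cm³
X̄ = 1771000.00 / 15400.00 = 115.00 cm
Ȳ = 2371600.00 / 15400.00 = 154.00 cm

X̄ = 115.00 cm, Ȳ = 154.00 cm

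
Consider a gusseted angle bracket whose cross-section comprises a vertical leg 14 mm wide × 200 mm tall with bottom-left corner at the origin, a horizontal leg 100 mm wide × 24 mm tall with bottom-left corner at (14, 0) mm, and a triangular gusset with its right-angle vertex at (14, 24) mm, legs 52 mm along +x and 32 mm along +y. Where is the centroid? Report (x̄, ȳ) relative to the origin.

x̄ = 33.04 mm, ȳ = 55.98 mm

Part | A | x̄ᵢ | ȳᵢ | A·x̄ᵢ | A·ȳᵢ
vertical leg | 2800.00 | 7.00 | 100.00 | 19600.00 | 280000.00
horizontal leg | 2400.00 | 64.00 | 12.00 | 153600.00 | 28800.00
gusset | 832.00 | 31.33 | 34.67 | 26069.33 | 28842.67
Σ | 6032.00 |  |  | 199269.33 | 337642.67
x̄ = 199269.33 / 6032.00 = 33.04 mm
ȳ = 337642.67 / 6032.00 = 55.98 mm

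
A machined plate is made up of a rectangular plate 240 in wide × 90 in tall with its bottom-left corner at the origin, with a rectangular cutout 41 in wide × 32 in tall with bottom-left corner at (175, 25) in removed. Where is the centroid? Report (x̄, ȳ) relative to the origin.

x̄ = 115.12 in, ȳ = 45.26 in

Part | A | x̄ᵢ | ȳᵢ | A·x̄ᵢ | A·ȳᵢ
plate | 21600.00 | 120.00 | 45.00 | 2592000.00 | 972000.00
hole | -1312.00 | 195.50 | 41.00 | -256496.00 | -53792.00
Σ | 20288.00 |  |  | 2335504.00 | 918208.00
x̄ = 2335504.00 / 20288.00 = 115.12 in
ȳ = 918208.00 / 20288.00 = 45.26 in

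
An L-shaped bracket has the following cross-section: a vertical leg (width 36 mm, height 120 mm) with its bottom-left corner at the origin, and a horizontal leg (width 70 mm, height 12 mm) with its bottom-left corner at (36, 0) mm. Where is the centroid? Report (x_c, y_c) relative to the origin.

x_c = 26.63 mm, y_c = 51.21 mm

Part | A | x̄ᵢ | ȳᵢ | A·x̄ᵢ | A·ȳᵢ
vertical leg | 4320.00 | 18.00 | 60.00 | 77760.00 | 259200.00
horizontal leg | 840.00 | 71.00 | 6.00 | 59640.00 | 5040.00
Σ | 5160.00 |  |  | 137400.00 | 264240.00
x_c = 137400.00 / 5160.00 = 26.63 mm
y_c = 264240.00 / 5160.00 = 51.21 mm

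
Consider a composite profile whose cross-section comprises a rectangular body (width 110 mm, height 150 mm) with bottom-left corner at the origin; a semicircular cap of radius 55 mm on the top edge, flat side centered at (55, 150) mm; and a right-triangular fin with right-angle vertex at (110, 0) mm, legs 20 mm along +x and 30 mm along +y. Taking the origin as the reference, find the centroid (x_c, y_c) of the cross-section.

x_c = 55.86 mm, y_c = 95.78 mm

rectangular body: A = 110 × 150 = 16500.00, centroid at (55.00, 75.00).
semicircular top: A = ½π·55² = 4751.66, centroid at (55.00, 173.34).
triangular fin: A = ½·20·30 = 300.00, centroid at (116.67, 10.00).
ΣA = 21551.66 mm²
ΣAx_c = (16500.00)(55.00) + (4751.66)(55.00) + (300.00)(116.67) = 1203841.24 mm³
ΣAy_c = (16500.00)(75.00) + (4751.66)(173.34) + (300.00)(10.00) = 2064165.50 mm³
x_c = 1203841.24 / 21551.66 = 55.86 mm
y_c = 2064165.50 / 21551.66 = 95.78 mm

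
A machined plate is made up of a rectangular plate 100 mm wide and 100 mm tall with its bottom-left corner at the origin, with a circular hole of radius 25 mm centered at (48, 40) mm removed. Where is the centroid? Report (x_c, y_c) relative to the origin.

plate: A = 100 × 100 = 10000.00, centroid at (50.00, 50.00).
hole: A = −π·25² = -1963.50, centroid at (48.00, 40.00).
ΣA = 8036.50 mm²
ΣAx_c = (10000.00)(50.00) + (-1963.50)(48.00) = 405752.22 mm³
ΣAy_c = (10000.00)(50.00) + (-1963.50)(40.00) = 421460.18 mm³
x_c = 405752.22 / 8036.50 = 50.49 mm
y_c = 421460.18 / 8036.50 = 52.44 mm

x_c = 50.49 mm, y_c = 52.44 mm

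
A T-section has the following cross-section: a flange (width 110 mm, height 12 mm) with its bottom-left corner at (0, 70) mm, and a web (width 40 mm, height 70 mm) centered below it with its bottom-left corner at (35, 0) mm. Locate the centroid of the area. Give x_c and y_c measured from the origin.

web: A = 40 × 70 = 2800.00, centroid at (55.00, 35.00).
flange: A = 110 × 12 = 1320.00, centroid at (55.00, 76.00).
ΣA = 4120.00 mm²
ΣAx_c = (2800.00)(55.00) + (1320.00)(55.00) = 226600.00 mm³
ΣAy_c = (2800.00)(35.00) + (1320.00)(76.00) = 198320.00 mm³
x_c = 226600.00 / 4120.00 = 55.00 mm
y_c = 198320.00 / 4120.00 = 48.14 mm

x_c = 55.00 mm, y_c = 48.14 mm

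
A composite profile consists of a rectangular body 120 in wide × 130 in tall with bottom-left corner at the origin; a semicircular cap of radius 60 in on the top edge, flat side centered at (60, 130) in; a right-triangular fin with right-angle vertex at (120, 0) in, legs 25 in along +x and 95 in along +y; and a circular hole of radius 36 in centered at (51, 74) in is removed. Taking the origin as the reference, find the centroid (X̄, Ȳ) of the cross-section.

rectangular body: A = 120 × 130 = 15600.00, centroid at (60.00, 65.00).
semicircular top: A = ½π·60² = 5654.87, centroid at (60.00, 155.46).
triangular fin: A = ½·25·95 = 1187.50, centroid at (128.33, 31.67).
hole: A = −π·36² = -4071.50, centroid at (51.00, 74.00).
ΣA = 18370.86 in²
ΣAX̄ = (15600.00)(60.00) + (5654.87)(60.00) + (1187.50)(128.33) + (-4071.50)(51.00) = 1220041.13 in³
ΣAȲ = (15600.00)(65.00) + (5654.87)(155.46) + (1187.50)(31.67) + (-4071.50)(74.00) = 1629445.55 in³
X̄ = 1220041.13 / 18370.86 = 66.41 in
Ȳ = 1629445.55 / 18370.86 = 88.70 in

X̄ = 66.41 in, Ȳ = 88.70 in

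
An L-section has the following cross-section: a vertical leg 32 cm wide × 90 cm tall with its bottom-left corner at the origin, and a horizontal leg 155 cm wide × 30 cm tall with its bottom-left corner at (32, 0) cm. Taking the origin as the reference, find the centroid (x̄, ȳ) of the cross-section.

x̄ = 73.74 cm, ȳ = 26.47 cm

Part | A | x̄ᵢ | ȳᵢ | A·x̄ᵢ | A·ȳᵢ
vertical leg | 2880.00 | 16.00 | 45.00 | 46080.00 | 129600.00
horizontal leg | 4650.00 | 109.50 | 15.00 | 509175.00 | 69750.00
Σ | 7530.00 |  |  | 555255.00 | 199350.00
x̄ = 555255.00 / 7530.00 = 73.74 cm
ȳ = 199350.00 / 7530.00 = 26.47 cm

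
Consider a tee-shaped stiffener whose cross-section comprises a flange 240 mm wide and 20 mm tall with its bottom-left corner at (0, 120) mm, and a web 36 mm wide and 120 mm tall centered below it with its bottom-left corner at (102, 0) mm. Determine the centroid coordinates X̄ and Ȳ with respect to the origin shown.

web: A = 36 × 120 = 4320.00, centroid at (120.00, 60.00).
flange: A = 240 × 20 = 4800.00, centroid at (120.00, 130.00).
ΣA = 9120.00 mm²
ΣAX̄ = (4320.00)(120.00) + (4800.00)(120.00) = 1094400.00 mm³
ΣAȲ = (4320.00)(60.00) + (4800.00)(130.00) = 883200.00 mm³
X̄ = 1094400.00 / 9120.00 = 120.00 mm
Ȳ = 883200.00 / 9120.00 = 96.84 mm

X̄ = 120.00 mm, Ȳ = 96.84 mm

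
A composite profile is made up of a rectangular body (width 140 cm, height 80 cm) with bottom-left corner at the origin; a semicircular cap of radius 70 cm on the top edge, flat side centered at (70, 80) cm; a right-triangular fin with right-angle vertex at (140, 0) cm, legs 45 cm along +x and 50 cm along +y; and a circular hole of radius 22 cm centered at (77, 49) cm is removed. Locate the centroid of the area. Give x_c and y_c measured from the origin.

rectangular body: A = 140 × 80 = 11200.00, centroid at (70.00, 40.00).
semicircular top: A = ½π·70² = 7696.90, centroid at (70.00, 109.71).
triangular fin: A = ½·45·50 = 1125.00, centroid at (155.00, 16.67).
hole: A = −π·22² = -1520.53, centroid at (77.00, 49.00).
ΣA = 18501.37 cm², ΣAx_c = 1380077.27 cm³, ΣAy_c = 1236662.82 cm³.
x_c = 1380077.27/18501.37 = 74.59 cm; y_c = 1236662.82/18501.37 = 66.84 cm.

x_c = 74.59 cm, y_c = 66.84 cm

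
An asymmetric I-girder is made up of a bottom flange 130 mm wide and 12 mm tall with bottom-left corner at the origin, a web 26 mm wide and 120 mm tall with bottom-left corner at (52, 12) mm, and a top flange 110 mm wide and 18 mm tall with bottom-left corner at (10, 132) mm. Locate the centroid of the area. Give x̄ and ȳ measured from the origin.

bottom flange: A = 130 × 12 = 1560.00, centroid at (65.00, 6.00).
web: A = 26 × 120 = 3120.00, centroid at (65.00, 72.00).
top flange: A = 110 × 18 = 1980.00, centroid at (65.00, 141.00).
ΣA = 6660.00 mm²
ΣAx̄ = (1560.00)(65.00) + (3120.00)(65.00) + (1980.00)(65.00) = 432900.00 mm³
ΣAȳ = (1560.00)(6.00) + (3120.00)(72.00) + (1980.00)(141.00) = 513180.00 mm³
x̄ = 432900.00 / 6660.00 = 65.00 mm
ȳ = 513180.00 / 6660.00 = 77.05 mm

x̄ = 65.00 mm, ȳ = 77.05 mm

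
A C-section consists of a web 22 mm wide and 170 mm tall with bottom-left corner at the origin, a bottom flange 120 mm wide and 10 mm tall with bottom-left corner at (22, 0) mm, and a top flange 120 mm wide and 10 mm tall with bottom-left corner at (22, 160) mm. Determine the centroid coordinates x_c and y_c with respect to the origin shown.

x_c = 38.75 mm, y_c = 85.00 mm

Part | A | x̄ᵢ | ȳᵢ | A·x̄ᵢ | A·ȳᵢ
web | 3740.00 | 11.00 | 85.00 | 41140.00 | 317900.00
bottom flange | 1200.00 | 82.00 | 5.00 | 98400.00 | 6000.00
top flange | 1200.00 | 82.00 | 165.00 | 98400.00 | 198000.00
Σ | 6140.00 |  |  | 237940.00 | 521900.00
x_c = 237940.00 / 6140.00 = 38.75 mm
y_c = 521900.00 / 6140.00 = 85.00 mm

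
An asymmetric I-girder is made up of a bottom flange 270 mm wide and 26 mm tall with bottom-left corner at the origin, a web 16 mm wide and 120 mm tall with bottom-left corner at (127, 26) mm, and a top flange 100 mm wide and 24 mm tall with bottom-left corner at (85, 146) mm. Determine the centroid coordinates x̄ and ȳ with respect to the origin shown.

x̄ = 135.00 mm, ȳ = 56.05 mm

Part | A | x̄ᵢ | ȳᵢ | A·x̄ᵢ | A·ȳᵢ
bottom flange | 7020.00 | 135.00 | 13.00 | 947700.00 | 91260.00
web | 1920.00 | 135.00 | 86.00 | 259200.00 | 165120.00
top flange | 2400.00 | 135.00 | 158.00 | 324000.00 | 379200.00
Σ | 11340.00 |  |  | 1530900.00 | 635580.00
x̄ = 1530900.00 / 11340.00 = 135.00 mm
ȳ = 635580.00 / 11340.00 = 56.05 mm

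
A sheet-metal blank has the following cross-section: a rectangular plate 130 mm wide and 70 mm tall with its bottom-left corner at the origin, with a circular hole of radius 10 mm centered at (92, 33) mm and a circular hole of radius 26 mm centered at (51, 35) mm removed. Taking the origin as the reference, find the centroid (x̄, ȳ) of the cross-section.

Part | A | x̄ᵢ | ȳᵢ | A·x̄ᵢ | A·ȳᵢ
plate | 9100.00 | 65.00 | 35.00 | 591500.00 | 318500.00
hole 1 | -314.16 | 92.00 | 33.00 | -28902.65 | -10367.26
hole 2 | -2123.72 | 51.00 | 35.00 | -108309.55 | -74330.08
Σ | 6662.12 |  |  | 454287.80 | 233802.66
x̄ = 454287.80 / 6662.12 = 68.19 mm
ȳ = 233802.66 / 6662.12 = 35.09 mm

x̄ = 68.19 mm, ȳ = 35.09 mm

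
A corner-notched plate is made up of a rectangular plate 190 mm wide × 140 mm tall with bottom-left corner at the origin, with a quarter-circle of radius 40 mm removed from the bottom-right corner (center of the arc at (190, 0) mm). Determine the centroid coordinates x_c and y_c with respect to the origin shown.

x_c = 91.13 mm, y_c = 72.63 mm

plate: A = 190 × 140 = 26600.00, centroid at (95.00, 70.00).
removed quarter-circle: A = −¼π·40² = -1256.64, centroid at (173.02, 16.98).
ΣA = 25343.36 mm², ΣAx_c = 2309572.29 mm³, ΣAy_c = 1840666.67 mm³.
x_c = 2309572.29/25343.36 = 91.13 mm; y_c = 1840666.67/25343.36 = 72.63 mm.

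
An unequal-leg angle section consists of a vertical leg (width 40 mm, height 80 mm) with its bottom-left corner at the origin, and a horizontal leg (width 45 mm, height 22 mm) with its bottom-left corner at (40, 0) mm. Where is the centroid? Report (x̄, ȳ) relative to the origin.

vertical leg: A = 40 × 80 = 3200.00, centroid at (20.00, 40.00).
horizontal leg: A = 45 × 22 = 990.00, centroid at (62.50, 11.00).
ΣA = 4190.00 mm², ΣAx̄ = 125875.00 mm³, ΣAȳ = 138890.00 mm³.
x̄ = 125875.00/4190.00 = 30.04 mm; ȳ = 138890.00/4190.00 = 33.15 mm.

x̄ = 30.04 mm, ȳ = 33.15 mm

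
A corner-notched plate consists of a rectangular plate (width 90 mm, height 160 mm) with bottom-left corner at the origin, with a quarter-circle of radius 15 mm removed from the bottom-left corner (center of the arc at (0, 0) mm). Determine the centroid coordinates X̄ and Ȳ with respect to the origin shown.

X̄ = 45.48 mm, Ȳ = 80.91 mm

plate: A = 90 × 160 = 14400.00, centroid at (45.00, 80.00).
removed quarter-circle: A = −¼π·15² = -176.71, centroid at (6.37, 6.37).
ΣA = 14223.29 mm²
ΣAX̄ = (14400.00)(45.00) + (-176.71)(6.37) = 646875.00 mm³
ΣAȲ = (14400.00)(80.00) + (-176.71)(6.37) = 1150875.00 mm³
X̄ = 646875.00 / 14223.29 = 45.48 mm
Ȳ = 1150875.00 / 14223.29 = 80.91 mm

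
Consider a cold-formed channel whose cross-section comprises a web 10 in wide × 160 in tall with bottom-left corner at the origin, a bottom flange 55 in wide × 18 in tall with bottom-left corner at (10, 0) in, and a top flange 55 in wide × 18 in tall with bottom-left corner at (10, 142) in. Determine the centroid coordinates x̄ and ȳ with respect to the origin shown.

web: A = 10 × 160 = 1600.00, centroid at (5.00, 80.00).
bottom flange: A = 55 × 18 = 990.00, centroid at (37.50, 9.00).
top flange: A = 55 × 18 = 990.00, centroid at (37.50, 151.00).
ΣA = 3580.00 in², ΣAx̄ = 82250.00 in³, ΣAȳ = 286400.00 in³.
x̄ = 82250.00/3580.00 = 22.97 in; ȳ = 286400.00/3580.00 = 80.00 in.

x̄ = 22.97 in, ȳ = 80.00 in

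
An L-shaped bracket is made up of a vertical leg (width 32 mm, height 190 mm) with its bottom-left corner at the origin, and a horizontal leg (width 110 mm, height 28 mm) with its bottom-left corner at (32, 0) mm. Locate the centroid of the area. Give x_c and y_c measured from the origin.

x_c = 39.87 mm, y_c = 67.76 mm

vertical leg: A = 32 × 190 = 6080.00, centroid at (16.00, 95.00).
horizontal leg: A = 110 × 28 = 3080.00, centroid at (87.00, 14.00).
ΣA = 9160.00 mm²
ΣAx_c = (6080.00)(16.00) + (3080.00)(87.00) = 365240.00 mm³
ΣAy_c = (6080.00)(95.00) + (3080.00)(14.00) = 620720.00 mm³
x_c = 365240.00 / 9160.00 = 39.87 mm
y_c = 620720.00 / 9160.00 = 67.76 mm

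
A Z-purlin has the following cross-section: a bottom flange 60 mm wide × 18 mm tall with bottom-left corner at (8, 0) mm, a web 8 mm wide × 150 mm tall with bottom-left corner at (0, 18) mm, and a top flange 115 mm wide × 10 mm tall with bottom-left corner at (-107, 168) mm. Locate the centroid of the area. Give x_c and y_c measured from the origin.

bottom flange: A = 60 × 18 = 1080.00, centroid at (38.00, 9.00).
web: A = 8 × 150 = 1200.00, centroid at (4.00, 93.00).
top flange: A = 115 × 10 = 1150.00, centroid at (-49.50, 173.00).
ΣA = 3430.00 mm²
ΣAx_c = (1080.00)(38.00) + (1200.00)(4.00) + (1150.00)(-49.50) = -11085.00 mm³
ΣAy_c = (1080.00)(9.00) + (1200.00)(93.00) + (1150.00)(173.00) = 320270.00 mm³
x_c = -11085.00 / 3430.00 = -3.23 mm
y_c = 320270.00 / 3430.00 = 93.37 mm

x_c = -3.23 mm, y_c = 93.37 mm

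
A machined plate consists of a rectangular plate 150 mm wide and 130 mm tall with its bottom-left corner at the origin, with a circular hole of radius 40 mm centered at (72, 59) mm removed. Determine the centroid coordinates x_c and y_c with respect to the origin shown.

x_c = 76.04 mm, y_c = 67.08 mm

plate: A = 150 × 130 = 19500.00, centroid at (75.00, 65.00).
hole: A = −π·40² = -5026.55, centroid at (72.00, 59.00).
ΣA = 14473.45 mm², ΣAx_c = 1100588.53 mm³, ΣAy_c = 970933.65 mm³.
x_c = 1100588.53/14473.45 = 76.04 mm; y_c = 970933.65/14473.45 = 67.08 mm.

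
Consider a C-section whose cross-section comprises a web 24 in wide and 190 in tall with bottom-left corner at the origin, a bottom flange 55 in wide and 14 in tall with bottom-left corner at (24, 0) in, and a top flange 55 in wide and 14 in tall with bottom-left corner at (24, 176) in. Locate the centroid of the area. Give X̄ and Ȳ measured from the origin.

X̄ = 21.97 in, Ȳ = 95.00 in

Part | A | x̄ᵢ | ȳᵢ | A·x̄ᵢ | A·ȳᵢ
web | 4560.00 | 12.00 | 95.00 | 54720.00 | 433200.00
bottom flange | 770.00 | 51.50 | 7.00 | 39655.00 | 5390.00
top flange | 770.00 | 51.50 | 183.00 | 39655.00 | 140910.00
Σ | 6100.00 |  |  | 134030.00 | 579500.00
X̄ = 134030.00 / 6100.00 = 21.97 in
Ȳ = 579500.00 / 6100.00 = 95.00 in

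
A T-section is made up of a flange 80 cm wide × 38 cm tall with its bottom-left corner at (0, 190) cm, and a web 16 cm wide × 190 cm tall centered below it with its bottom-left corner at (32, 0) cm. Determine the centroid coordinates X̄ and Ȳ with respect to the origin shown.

X̄ = 40.00 cm, Ȳ = 152.00 cm

web: A = 16 × 190 = 3040.00, centroid at (40.00, 95.00).
flange: A = 80 × 38 = 3040.00, centroid at (40.00, 209.00).
ΣA = 6080.00 cm²
ΣAX̄ = (3040.00)(40.00) + (3040.00)(40.00) = 243200.00 cm³
ΣAȲ = (3040.00)(95.00) + (3040.00)(209.00) = 924160.00 cm³
X̄ = 243200.00 / 6080.00 = 40.00 cm
Ȳ = 924160.00 / 6080.00 = 152.00 cm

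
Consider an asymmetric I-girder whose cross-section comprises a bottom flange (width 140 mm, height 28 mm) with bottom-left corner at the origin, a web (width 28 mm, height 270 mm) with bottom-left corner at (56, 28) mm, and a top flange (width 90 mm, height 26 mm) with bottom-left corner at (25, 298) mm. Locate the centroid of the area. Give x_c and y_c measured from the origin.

x_c = 70.00 mm, y_c = 145.80 mm

Part | A | x̄ᵢ | ȳᵢ | A·x̄ᵢ | A·ȳᵢ
bottom flange | 3920.00 | 70.00 | 14.00 | 274400.00 | 54880.00
web | 7560.00 | 70.00 | 163.00 | 529200.00 | 1232280.00
top flange | 2340.00 | 70.00 | 311.00 | 163800.00 | 727740.00
Σ | 13820.00 |  |  | 967400.00 | 2014900.00
x_c = 967400.00 / 13820.00 = 70.00 mm
y_c = 2014900.00 / 13820.00 = 145.80 mm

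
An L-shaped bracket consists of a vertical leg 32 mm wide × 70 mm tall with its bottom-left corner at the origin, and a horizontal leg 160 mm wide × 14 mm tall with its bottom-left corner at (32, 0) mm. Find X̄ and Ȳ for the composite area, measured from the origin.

Part | A | x̄ᵢ | ȳᵢ | A·x̄ᵢ | A·ȳᵢ
vertical leg | 2240.00 | 16.00 | 35.00 | 35840.00 | 78400.00
horizontal leg | 2240.00 | 112.00 | 7.00 | 250880.00 | 15680.00
Σ | 4480.00 |  |  | 286720.00 | 94080.00
X̄ = 286720.00 / 4480.00 = 64.00 mm
Ȳ = 94080.00 / 4480.00 = 21.00 mm

X̄ = 64.00 mm, Ȳ = 21.00 mm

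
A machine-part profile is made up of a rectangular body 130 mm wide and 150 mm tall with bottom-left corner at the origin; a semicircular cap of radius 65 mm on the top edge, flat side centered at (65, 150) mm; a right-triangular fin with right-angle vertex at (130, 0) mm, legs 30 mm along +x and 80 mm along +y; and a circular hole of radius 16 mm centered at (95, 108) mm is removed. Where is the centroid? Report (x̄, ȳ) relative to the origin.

rectangular body: A = 130 × 150 = 19500.00, centroid at (65.00, 75.00).
semicircular top: A = ½π·65² = 6636.61, centroid at (65.00, 177.59).
triangular fin: A = ½·30·80 = 1200.00, centroid at (140.00, 26.67).
hole: A = −π·16² = -804.25, centroid at (95.00, 108.00).
ΣA = 26532.37 mm², ΣAx̄ = 1790476.41 mm³, ΣAȳ = 2586216.75 mm³.
x̄ = 1790476.41/26532.37 = 67.48 mm; ȳ = 2586216.75/26532.37 = 97.47 mm.

x̄ = 67.48 mm, ȳ = 97.47 mm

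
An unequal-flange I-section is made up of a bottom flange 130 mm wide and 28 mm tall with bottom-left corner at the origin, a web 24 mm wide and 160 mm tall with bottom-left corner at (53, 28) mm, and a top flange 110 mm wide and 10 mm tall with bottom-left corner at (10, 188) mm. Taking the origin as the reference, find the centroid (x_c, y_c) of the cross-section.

bottom flange: A = 130 × 28 = 3640.00, centroid at (65.00, 14.00).
web: A = 24 × 160 = 3840.00, centroid at (65.00, 108.00).
top flange: A = 110 × 10 = 1100.00, centroid at (65.00, 193.00).
ΣA = 8580.00 mm²
ΣAx_c = (3640.00)(65.00) + (3840.00)(65.00) + (1100.00)(65.00) = 557700.00 mm³
ΣAy_c = (3640.00)(14.00) + (3840.00)(108.00) + (1100.00)(193.00) = 677980.00 mm³
x_c = 557700.00 / 8580.00 = 65.00 mm
y_c = 677980.00 / 8580.00 = 79.02 mm

x_c = 65.00 mm, y_c = 79.02 mm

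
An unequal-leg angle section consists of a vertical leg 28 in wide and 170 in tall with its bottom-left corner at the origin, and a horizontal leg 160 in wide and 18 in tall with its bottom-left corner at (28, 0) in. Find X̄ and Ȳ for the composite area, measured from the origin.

X̄ = 49.43 in, Ȳ = 56.35 in

vertical leg: A = 28 × 170 = 4760.00, centroid at (14.00, 85.00).
horizontal leg: A = 160 × 18 = 2880.00, centroid at (108.00, 9.00).
ΣA = 7640.00 in²
ΣAX̄ = (4760.00)(14.00) + (2880.00)(108.00) = 377680.00 in³
ΣAȲ = (4760.00)(85.00) + (2880.00)(9.00) = 430520.00 in³
X̄ = 377680.00 / 7640.00 = 49.43 in
Ȳ = 430520.00 / 7640.00 = 56.35 in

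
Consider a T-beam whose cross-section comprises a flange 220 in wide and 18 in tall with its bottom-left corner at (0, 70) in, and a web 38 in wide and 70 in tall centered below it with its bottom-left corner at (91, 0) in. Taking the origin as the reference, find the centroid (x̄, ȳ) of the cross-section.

web: A = 38 × 70 = 2660.00, centroid at (110.00, 35.00).
flange: A = 220 × 18 = 3960.00, centroid at (110.00, 79.00).
ΣA = 6620.00 in²
ΣAx̄ = (2660.00)(110.00) + (3960.00)(110.00) = 728200.00 in³
ΣAȳ = (2660.00)(35.00) + (3960.00)(79.00) = 405940.00 in³
x̄ = 728200.00 / 6620.00 = 110.00 in
ȳ = 405940.00 / 6620.00 = 61.32 in

x̄ = 110.00 in, ȳ = 61.32 in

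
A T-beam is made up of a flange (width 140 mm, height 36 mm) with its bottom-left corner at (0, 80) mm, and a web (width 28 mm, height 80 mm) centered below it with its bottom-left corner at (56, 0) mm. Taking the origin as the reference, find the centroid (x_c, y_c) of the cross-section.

x_c = 70.00 mm, y_c = 80.15 mm

Part | A | x̄ᵢ | ȳᵢ | A·x̄ᵢ | A·ȳᵢ
web | 2240.00 | 70.00 | 40.00 | 156800.00 | 89600.00
flange | 5040.00 | 70.00 | 98.00 | 352800.00 | 493920.00
Σ | 7280.00 |  |  | 509600.00 | 583520.00
x_c = 509600.00 / 7280.00 = 70.00 mm
y_c = 583520.00 / 7280.00 = 80.15 mm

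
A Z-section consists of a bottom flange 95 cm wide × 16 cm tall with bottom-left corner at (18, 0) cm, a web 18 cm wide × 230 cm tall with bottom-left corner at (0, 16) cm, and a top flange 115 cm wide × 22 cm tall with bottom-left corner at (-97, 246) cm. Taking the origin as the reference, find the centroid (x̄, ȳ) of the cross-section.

Part | A | x̄ᵢ | ȳᵢ | A·x̄ᵢ | A·ȳᵢ
bottom flange | 1520.00 | 65.50 | 8.00 | 99560.00 | 12160.00
web | 4140.00 | 9.00 | 131.00 | 37260.00 | 542340.00
top flange | 2530.00 | -39.50 | 257.00 | -99935.00 | 650210.00
Σ | 8190.00 |  |  | 36885.00 | 1204710.00
x̄ = 36885.00 / 8190.00 = 4.50 cm
ȳ = 1204710.00 / 8190.00 = 147.10 cm

x̄ = 4.50 cm, ȳ = 147.10 cm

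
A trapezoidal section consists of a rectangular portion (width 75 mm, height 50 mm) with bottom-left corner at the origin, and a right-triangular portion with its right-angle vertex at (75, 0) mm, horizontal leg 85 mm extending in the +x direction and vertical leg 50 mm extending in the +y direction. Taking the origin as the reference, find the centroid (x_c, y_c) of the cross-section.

rectangular portion: A = 75 × 50 = 3750.00, centroid at (37.50, 25.00).
triangular portion: A = ½·85·50 = 2125.00, centroid at (103.33, 16.67).
ΣA = 5875.00 mm²
ΣAx_c = (3750.00)(37.50) + (2125.00)(103.33) = 360208.33 mm³
ΣAy_c = (3750.00)(25.00) + (2125.00)(16.67) = 129166.67 mm³
x_c = 360208.33 / 5875.00 = 61.31 mm
y_c = 129166.67 / 5875.00 = 21.99 mm

x_c = 61.31 mm, y_c = 21.99 mm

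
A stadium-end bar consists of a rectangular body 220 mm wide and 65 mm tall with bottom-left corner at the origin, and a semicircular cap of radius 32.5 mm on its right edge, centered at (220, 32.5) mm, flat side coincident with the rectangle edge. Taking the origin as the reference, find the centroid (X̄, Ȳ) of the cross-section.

rectangular body: A = 220 × 65 = 14300.00, centroid at (110.00, 32.50).
semicircular end: A = ½π·32.5² = 1659.15, centroid at (233.79, 32.50).
ΣA = 15959.15 mm²
ΣAX̄ = (14300.00)(110.00) + (1659.15)(233.79) = 1960899.21 mm³
ΣAȲ = (14300.00)(32.50) + (1659.15)(32.50) = 518672.49 mm³
X̄ = 1960899.21 / 15959.15 = 122.87 mm
Ȳ = 518672.49 / 15959.15 = 32.50 mm

X̄ = 122.87 mm, Ȳ = 32.50 mm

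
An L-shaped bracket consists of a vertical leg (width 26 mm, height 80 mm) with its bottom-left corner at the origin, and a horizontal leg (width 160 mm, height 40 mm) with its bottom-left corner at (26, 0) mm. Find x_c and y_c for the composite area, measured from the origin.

vertical leg: A = 26 × 80 = 2080.00, centroid at (13.00, 40.00).
horizontal leg: A = 160 × 40 = 6400.00, centroid at (106.00, 20.00).
ΣA = 8480.00 mm², ΣAx_c = 705440.00 mm³, ΣAy_c = 211200.00 mm³.
x_c = 705440.00/8480.00 = 83.19 mm; y_c = 211200.00/8480.00 = 24.91 mm.

x_c = 83.19 mm, y_c = 24.91 mm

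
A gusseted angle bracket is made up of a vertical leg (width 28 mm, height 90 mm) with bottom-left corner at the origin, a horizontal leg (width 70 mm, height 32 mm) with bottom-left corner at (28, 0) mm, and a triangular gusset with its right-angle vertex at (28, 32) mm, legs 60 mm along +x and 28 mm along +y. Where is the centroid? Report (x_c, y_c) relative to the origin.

x_c = 38.70 mm, y_c = 32.85 mm

vertical leg: A = 28 × 90 = 2520.00, centroid at (14.00, 45.00).
horizontal leg: A = 70 × 32 = 2240.00, centroid at (63.00, 16.00).
gusset: A = ½·60·28 = 840.00, centroid at (48.00, 41.33).
ΣA = 5600.00 mm², ΣAx_c = 216720.00 mm³, ΣAy_c = 183960.00 mm³.
x_c = 216720.00/5600.00 = 38.70 mm; y_c = 183960.00/5600.00 = 32.85 mm.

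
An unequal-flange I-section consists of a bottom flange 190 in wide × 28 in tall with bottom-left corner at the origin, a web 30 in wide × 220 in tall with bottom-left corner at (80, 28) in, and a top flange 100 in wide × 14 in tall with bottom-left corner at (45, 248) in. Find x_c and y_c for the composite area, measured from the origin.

bottom flange: A = 190 × 28 = 5320.00, centroid at (95.00, 14.00).
web: A = 30 × 220 = 6600.00, centroid at (95.00, 138.00).
top flange: A = 100 × 14 = 1400.00, centroid at (95.00, 255.00).
ΣA = 13320.00 in²
ΣAx_c = (5320.00)(95.00) + (6600.00)(95.00) + (1400.00)(95.00) = 1265400.00 in³
ΣAy_c = (5320.00)(14.00) + (6600.00)(138.00) + (1400.00)(255.00) = 1342280.00 in³
x_c = 1265400.00 / 13320.00 = 95.00 in
y_c = 1342280.00 / 13320.00 = 100.77 in

x_c = 95.00 in, y_c = 100.77 in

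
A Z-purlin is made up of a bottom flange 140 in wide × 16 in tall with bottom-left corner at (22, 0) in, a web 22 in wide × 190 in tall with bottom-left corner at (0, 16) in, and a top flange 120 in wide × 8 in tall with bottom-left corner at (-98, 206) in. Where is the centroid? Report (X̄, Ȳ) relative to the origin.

X̄ = 29.21 in, Ȳ = 92.62 in

bottom flange: A = 140 × 16 = 2240.00, centroid at (92.00, 8.00).
web: A = 22 × 190 = 4180.00, centroid at (11.00, 111.00).
top flange: A = 120 × 8 = 960.00, centroid at (-38.00, 210.00).
ΣA = 7380.00 in²
ΣAX̄ = (2240.00)(92.00) + (4180.00)(11.00) + (960.00)(-38.00) = 215580.00 in³
ΣAȲ = (2240.00)(8.00) + (4180.00)(111.00) + (960.00)(210.00) = 683500.00 in³
X̄ = 215580.00 / 7380.00 = 29.21 in
Ȳ = 683500.00 / 7380.00 = 92.62 in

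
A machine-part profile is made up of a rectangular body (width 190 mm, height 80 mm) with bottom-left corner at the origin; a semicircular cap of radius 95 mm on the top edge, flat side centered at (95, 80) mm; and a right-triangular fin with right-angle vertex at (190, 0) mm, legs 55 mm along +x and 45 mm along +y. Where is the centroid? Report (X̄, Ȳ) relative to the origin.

X̄ = 99.58 mm, Ȳ = 76.18 mm

Part | A | x̄ᵢ | ȳᵢ | A·x̄ᵢ | A·ȳᵢ
rectangular body | 15200.00 | 95.00 | 40.00 | 1444000.00 | 608000.00
semicircular top | 14176.44 | 95.00 | 120.32 | 1346761.50 | 1705698.28
triangular fin | 1237.50 | 208.33 | 15.00 | 257812.50 | 18562.50
Σ | 30613.94 |  |  | 3048574.00 | 2332260.78
X̄ = 3048574.00 / 30613.94 = 99.58 mm
Ȳ = 2332260.78 / 30613.94 = 76.18 mm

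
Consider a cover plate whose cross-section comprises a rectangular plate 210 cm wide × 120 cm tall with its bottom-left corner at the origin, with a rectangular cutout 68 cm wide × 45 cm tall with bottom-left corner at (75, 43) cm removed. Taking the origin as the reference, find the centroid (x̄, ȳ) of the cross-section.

plate: A = 210 × 120 = 25200.00, centroid at (105.00, 60.00).
hole: A = −(68 × 45) = -3060.00, centroid at (109.00, 65.50).
ΣA = 22140.00 cm²
ΣAx̄ = (25200.00)(105.00) + (-3060.00)(109.00) = 2312460.00 cm³
ΣAȳ = (25200.00)(60.00) + (-3060.00)(65.50) = 1311570.00 cm³
x̄ = 2312460.00 / 22140.00 = 104.45 cm
ȳ = 1311570.00 / 22140.00 = 59.24 cm

x̄ = 104.45 cm, ȳ = 59.24 cm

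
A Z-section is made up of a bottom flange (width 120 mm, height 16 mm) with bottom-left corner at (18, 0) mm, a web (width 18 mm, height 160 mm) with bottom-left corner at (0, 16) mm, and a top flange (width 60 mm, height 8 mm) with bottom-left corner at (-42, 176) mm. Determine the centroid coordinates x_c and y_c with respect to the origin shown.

Part | A | x̄ᵢ | ȳᵢ | A·x̄ᵢ | A·ȳᵢ
bottom flange | 1920.00 | 78.00 | 8.00 | 149760.00 | 15360.00
web | 2880.00 | 9.00 | 96.00 | 25920.00 | 276480.00
top flange | 480.00 | -12.00 | 180.00 | -5760.00 | 86400.00
Σ | 5280.00 |  |  | 169920.00 | 378240.00
x_c = 169920.00 / 5280.00 = 32.18 mm
y_c = 378240.00 / 5280.00 = 71.64 mm

x_c = 32.18 mm, y_c = 71.64 mm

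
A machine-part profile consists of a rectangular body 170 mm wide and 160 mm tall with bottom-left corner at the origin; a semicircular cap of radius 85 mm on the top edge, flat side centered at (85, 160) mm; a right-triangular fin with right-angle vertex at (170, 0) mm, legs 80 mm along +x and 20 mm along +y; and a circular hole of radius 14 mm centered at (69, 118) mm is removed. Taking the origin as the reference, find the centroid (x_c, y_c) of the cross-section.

x_c = 87.56 mm, y_c = 111.89 mm

rectangular body: A = 170 × 160 = 27200.00, centroid at (85.00, 80.00).
semicircular top: A = ½π·85² = 11349.00, centroid at (85.00, 196.08).
triangular fin: A = ½·80·20 = 800.00, centroid at (196.67, 6.67).
hole: A = −π·14² = -615.75, centroid at (69.00, 118.00).
ΣA = 38733.25 mm², ΣAx_c = 3391511.73 mm³, ΣAy_c = 4333931.80 mm³.
x_c = 3391511.73/38733.25 = 87.56 mm; y_c = 4333931.80/38733.25 = 111.89 mm.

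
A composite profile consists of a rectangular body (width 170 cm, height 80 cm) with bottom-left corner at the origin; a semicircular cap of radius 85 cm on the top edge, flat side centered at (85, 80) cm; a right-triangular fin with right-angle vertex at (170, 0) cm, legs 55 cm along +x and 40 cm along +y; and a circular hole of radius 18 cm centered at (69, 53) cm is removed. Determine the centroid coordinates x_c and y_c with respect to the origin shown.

rectangular body: A = 170 × 80 = 13600.00, centroid at (85.00, 40.00).
semicircular top: A = ½π·85² = 11349.00, centroid at (85.00, 116.08).
triangular fin: A = ½·55·40 = 1100.00, centroid at (188.33, 13.33).
hole: A = −π·18² = -1017.88, centroid at (69.00, 53.00).
ΣA = 25031.13 cm², ΣAx_c = 2257598.52 cm³, ΣAy_c = 1822056.18 cm³.
x_c = 2257598.52/25031.13 = 90.19 cm; y_c = 1822056.18/25031.13 = 72.79 cm.

x_c = 90.19 cm, y_c = 72.79 cm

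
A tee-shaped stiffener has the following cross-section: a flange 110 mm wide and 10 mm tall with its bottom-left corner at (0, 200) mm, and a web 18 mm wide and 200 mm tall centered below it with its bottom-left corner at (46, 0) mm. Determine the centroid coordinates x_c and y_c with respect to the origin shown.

x_c = 55.00 mm, y_c = 124.57 mm

web: A = 18 × 200 = 3600.00, centroid at (55.00, 100.00).
flange: A = 110 × 10 = 1100.00, centroid at (55.00, 205.00).
ΣA = 4700.00 mm², ΣAx_c = 258500.00 mm³, ΣAy_c = 585500.00 mm³.
x_c = 258500.00/4700.00 = 55.00 mm; y_c = 585500.00/4700.00 = 124.57 mm.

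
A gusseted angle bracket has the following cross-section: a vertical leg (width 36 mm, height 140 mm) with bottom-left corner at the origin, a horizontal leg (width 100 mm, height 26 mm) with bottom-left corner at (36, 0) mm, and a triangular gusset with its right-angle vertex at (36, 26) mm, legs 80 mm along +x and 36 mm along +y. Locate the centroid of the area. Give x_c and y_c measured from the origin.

x_c = 44.56 mm, y_c = 48.60 mm

Part | A | x̄ᵢ | ȳᵢ | A·x̄ᵢ | A·ȳᵢ
vertical leg | 5040.00 | 18.00 | 70.00 | 90720.00 | 352800.00
horizontal leg | 2600.00 | 86.00 | 13.00 | 223600.00 | 33800.00
gusset | 1440.00 | 62.67 | 38.00 | 90240.00 | 54720.00
Σ | 9080.00 |  |  | 404560.00 | 441320.00
x_c = 404560.00 / 9080.00 = 44.56 mm
y_c = 441320.00 / 9080.00 = 48.60 mm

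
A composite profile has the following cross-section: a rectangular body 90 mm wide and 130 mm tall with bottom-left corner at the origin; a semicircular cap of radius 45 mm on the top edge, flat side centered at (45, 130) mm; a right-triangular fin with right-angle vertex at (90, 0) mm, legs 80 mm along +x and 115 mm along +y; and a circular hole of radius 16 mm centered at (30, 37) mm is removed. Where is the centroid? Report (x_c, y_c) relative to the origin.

Part | A | x̄ᵢ | ȳᵢ | A·x̄ᵢ | A·ȳᵢ
rectangular body | 11700.00 | 45.00 | 65.00 | 526500.00 | 760500.00
semicircular top | 3180.86 | 45.00 | 149.10 | 143138.82 | 474262.13
triangular fin | 4600.00 | 116.67 | 38.33 | 536666.67 | 176333.33
hole | -804.25 | 30.00 | 37.00 | -24127.43 | -29757.17
Σ | 18676.61 |  |  | 1182178.05 | 1381338.30
x_c = 1182178.05 / 18676.61 = 63.30 mm
y_c = 1381338.30 / 18676.61 = 73.96 mm

x_c = 63.30 mm, y_c = 73.96 mm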